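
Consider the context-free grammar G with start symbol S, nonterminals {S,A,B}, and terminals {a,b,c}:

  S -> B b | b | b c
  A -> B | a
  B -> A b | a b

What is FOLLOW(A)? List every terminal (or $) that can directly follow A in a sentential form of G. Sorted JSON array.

FIRST iteration:
iter 1:
  A via A→a: +{a}
  B via B→A b: +{a}
  S via S→B b: +{a}
  S via S→b: +{b}
  FIRST(S)={a,b}  FIRST(A)={a}  FIRST(B)={a}
iter 2: (no change)
  FIRST(S)={a,b}  FIRST(A)={a}  FIRST(B)={a}

Compute FOLLOW by fixpoint:
seed FOLLOW(S) with $
iter 1:
  B→A b: FOLLOW(A) ⊇ FIRST(b) = {b}; new: +{b}
  S→B b: FOLLOW(B) ⊇ FIRST(b) = {b}; new: +{b}
  FOLLOW[S]={$}  FOLLOW[A]={b}  FOLLOW[B]={b}
iter 2: (no change)
  FOLLOW[S]={$}  FOLLOW[A]={b}  FOLLOW[B]={b}

FOLLOW(A) = ["b"]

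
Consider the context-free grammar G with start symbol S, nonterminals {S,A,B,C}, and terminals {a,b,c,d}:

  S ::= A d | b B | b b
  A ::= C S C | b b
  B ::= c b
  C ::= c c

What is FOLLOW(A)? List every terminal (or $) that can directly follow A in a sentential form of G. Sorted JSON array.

FIRST sets, iterate to fixpoint:
round 1:
  A via A→b b: +{b}
  B via B→c b: +{c}
  C via C→c c: +{c}
  S via S→A d: +{b}
  FIRST[S]={b}  FIRST[A]={b}  FIRST[B]={c}  FIRST[C]={c}
round 2:
  A via A→C S C: +{c}
  S via S→A d: +{c}
  FIRST[S]={b,c}  FIRST[A]={b,c}  FIRST[B]={c}  FIRST[C]={c}
round 3: — fixpoint
  FIRST[S]={b,c}  FIRST[A]={b,c}  FIRST[B]={c}  FIRST[C]={c}

Compute FOLLOW by fixpoint:
initialize: $ ∈ FOLLOW(S)
iter 1:
  A→C S C: FOLLOW(C) ⊇ FIRST(S) = {b,c}; new: +{b,c}
  A→C S C: FOLLOW(S) ⊇ FIRST(C) = {c}; new: +{c}
  S→A d: FOLLOW(A) ⊇ FIRST(d) = {d}; new: +{d}
  S→b B: FOLLOW(B) ⊇ FOLLOW(S) ⊇ {$,c}; new: +{$,c}
  S: {$,c}  A: {d}  B: {$,c}  C: {b,c}
iter 2:
  A→C S C: FOLLOW(C) ⊇ FOLLOW(A) ⊇ {d}; new: +{d}
  S: {$,c}  A: {d}  B: {$,c}  C: {b,c,d}
iter 3: — fixpoint
  S: {$,c}  A: {d}  B: {$,c}  C: {b,c,d}

FOLLOW(A) = ["d"]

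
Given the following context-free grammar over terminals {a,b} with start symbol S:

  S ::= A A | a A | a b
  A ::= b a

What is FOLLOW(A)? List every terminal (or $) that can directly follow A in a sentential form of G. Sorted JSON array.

FIRST sets, iterate to fixpoint:
iter 1:
  A via A→b a: +{b}
  S via S→A A: +{b}
  S via S→a A: +{a}
  FIRST[S]={a,b}  FIRST[A]={b}
iter 2: (no change)
  FIRST[S]={a,b}  FIRST[A]={b}

Compute FOLLOW by fixpoint:
seed FOLLOW(S) with $
iter 1:
  S→A A: FOLLOW(A) ⊇ FIRST(A) = {b}; new: +{b}
  S→A A: FOLLOW(A) ⊇ FOLLOW(S) ⊇ {$}; new: +{$}
  FOLLOW(S)={$}  FOLLOW(A)={$,b}
iter 2: (no change)
  FOLLOW(S)={$}  FOLLOW(A)={$,b}

FOLLOW(A) = ["$", "b"]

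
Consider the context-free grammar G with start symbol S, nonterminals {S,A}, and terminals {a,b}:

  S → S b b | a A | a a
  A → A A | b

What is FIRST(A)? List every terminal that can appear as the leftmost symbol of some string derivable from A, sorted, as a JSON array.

FIRST iteration:
iter 1:
  A via A→b: +{b}
  S via S→a A: +{a}
  FIRST(S)={a}  FIRST(A)={b}
iter 2: (no change)
  FIRST(S)={a}  FIRST(A)={b}

FIRST(A) = ["b"]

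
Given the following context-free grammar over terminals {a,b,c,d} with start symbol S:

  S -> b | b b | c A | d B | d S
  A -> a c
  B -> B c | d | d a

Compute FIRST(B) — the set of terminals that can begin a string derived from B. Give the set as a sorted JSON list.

Compute FIRST by fixpoint:
round 1:
  A via A→a c: +{a}
  B via B→d: +{d}
  S via S→b: +{b}
  S via S→c A: +{c}
  S via S→d B: +{d}
  S: {b,c,d}  A: {a}  B: {d}
round 2: (stable)
  S: {b,c,d}  A: {a}  B: {d}

FIRST(B) = ["d"]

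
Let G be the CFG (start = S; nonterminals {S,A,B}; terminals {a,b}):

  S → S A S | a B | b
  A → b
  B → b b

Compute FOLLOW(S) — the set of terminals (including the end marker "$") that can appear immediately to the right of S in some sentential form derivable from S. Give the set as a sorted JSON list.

Compute FIRST by fixpoint:
iter 1:
  A via A→b: +{b}
  B via B→b b: +{b}
  S via S→a B: +{a}
  S via S→b: +{b}
  FIRST(S)={a,b}  FIRST(A)={b}  FIRST(B)={b}
iter 2: done
  FIRST(S)={a,b}  FIRST(A)={b}  FIRST(B)={b}

Compute FOLLOW by fixpoint:
seed FOLLOW(S) with $
pass 1:
  S→S A S: FOLLOW(S) ⊇ FIRST(A) = {b}; new: +{b}
  S→S A S: FOLLOW(A) ⊇ FIRST(S) = {a,b}; new: +{a,b}
  S→a B: FOLLOW(B) ⊇ FOLLOW(S) ⊇ {$,b}; new: +{$,b}
  FOLLOW(S)={$,b}  FOLLOW(A)={a,b}  FOLLOW(B)={$,b}
pass 2: (stable)
  FOLLOW(S)={$,b}  FOLLOW(A)={a,b}  FOLLOW(B)={$,b}

FOLLOW(S) = ["$", "b"]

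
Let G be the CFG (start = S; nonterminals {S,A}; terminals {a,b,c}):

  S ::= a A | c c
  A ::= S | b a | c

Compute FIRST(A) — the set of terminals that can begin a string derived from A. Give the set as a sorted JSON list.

FIRST sets, iterate to fixpoint:
pass 1:
  A via A→b a: +{b}
  A via A→c: +{c}
  S via S→a A: +{a}
  S via S→c c: +{c}
  FIRST[S]={a,c}  FIRST[A]={b,c}
pass 2:
  A via A→S: +{a}
  FIRST[S]={a,c}  FIRST[A]={a,b,c}
pass 3: (no change)
  FIRST[S]={a,c}  FIRST[A]={a,b,c}

FIRST(A) = ["a", "b", "c"]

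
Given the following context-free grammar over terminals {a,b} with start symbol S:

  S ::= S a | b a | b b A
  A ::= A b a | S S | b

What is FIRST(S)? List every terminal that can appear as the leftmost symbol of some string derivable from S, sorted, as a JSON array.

FIRST iteration:
iter 1:
  A via A→b: +{b}
  S via S→b a: +{b}
  FIRST[S]={b}  FIRST[A]={b}
iter 2: — fixpoint
  FIRST[S]={b}  FIRST[A]={b}

FIRST(S) = ["b"]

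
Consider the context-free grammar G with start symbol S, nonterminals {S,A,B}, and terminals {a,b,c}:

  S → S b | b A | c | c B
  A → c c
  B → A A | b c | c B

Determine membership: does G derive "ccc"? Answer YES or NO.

CNF form of G:
  S -> S T1 | T0 B | T1 A | c
  A -> T0 T0
  B -> A A | T0 B | T1 T0
  T0 -> c
  T1 -> b

CYK table (by increasing span):
  [0..0]={S,T0}  "c"  orig:{S}
  [1..1]={S,T0}  "c"  orig:{S}
  [2..2]={S,T0}  "c"  orig:{S}
  [0..1]={A}  "cc"
  [1..2]={A}  "cc"
  [0..2]=∅  "ccc"

S ∉ T[0,2] ⇒ NO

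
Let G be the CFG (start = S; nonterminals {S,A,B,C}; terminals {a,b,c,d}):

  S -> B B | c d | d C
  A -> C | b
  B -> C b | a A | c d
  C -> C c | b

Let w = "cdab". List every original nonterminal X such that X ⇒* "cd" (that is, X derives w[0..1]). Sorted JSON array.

Convert to CNF:
  S -> B B | T0 T3 | T3 C
  A -> C T0 | b
  B -> C T1 | T0 T3 | T2 A
  C -> C T0 | b
  T0 -> c
  T1 -> b
  T2 -> a
  T3 -> d

CYK table (by increasing span) (cells [i..j] with 0 ≤ i ≤ j ≤ 1 only):
  cell(0,0) c: {T0}  orig:{}
  cell(1,1) d: {T3}  orig:{}
  cell(0,1) cd: {B,S}

Original NTs in T[0,1] deriving "cd": ["B", "S"]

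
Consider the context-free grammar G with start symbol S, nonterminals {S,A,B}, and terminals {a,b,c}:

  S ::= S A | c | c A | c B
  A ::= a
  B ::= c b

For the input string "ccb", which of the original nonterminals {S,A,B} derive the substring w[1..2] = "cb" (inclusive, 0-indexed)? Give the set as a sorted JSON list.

CNF form of G:
  S -> S A | T0 A | T0 B | c
  A -> a
  B -> T0 T1
  T0 -> c
  T1 -> b

Fill CYK table bottom-up — only the sub-triangle for w[1..2]:
  cell(1,1) c: {S,T0}  orig:{S}
  cell(2,2) b: {T1}  orig:{}
  cell(1,2) cb: {B}

Original NTs in T[1,2] deriving "cb": ["B"]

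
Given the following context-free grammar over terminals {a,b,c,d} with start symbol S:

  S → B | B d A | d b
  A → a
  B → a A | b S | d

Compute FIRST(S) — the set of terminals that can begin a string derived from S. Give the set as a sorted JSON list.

FIRST iteration:
pass 1:
  A via A→a: +{a}
  B via B→a A: +{a}
  B via B→b S: +{b}
  B via B→d: +{d}
  S via S→B: +{a,b,d}
  S: {a,b,d}  A: {a}  B: {a,b,d}
pass 2: done
  S: {a,b,d}  A: {a}  B: {a,b,d}

FIRST(S) = ["a", "b", "d"]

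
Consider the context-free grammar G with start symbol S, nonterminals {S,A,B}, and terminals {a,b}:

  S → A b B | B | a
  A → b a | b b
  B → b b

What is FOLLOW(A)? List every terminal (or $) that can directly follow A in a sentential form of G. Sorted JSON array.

Compute FIRST by fixpoint:
iter 1:
  A via A→b a: +{b}
  B via B→b b: +{b}
  S via S→A b B: +{b}
  S via S→a: +{a}
  S: {a,b}  A: {b}  B: {b}
iter 2: — fixpoint
  S: {a,b}  A: {b}  B: {b}

FOLLOW iteration:
initialize: $ ∈ FOLLOW(S)
[1]
  S→A b B: FOLLOW(A) ⊇ FIRST(b) = {b}; new: +{b}
  S→A b B: FOLLOW(B) ⊇ FOLLOW(S) ⊇ {$}; new: +{$}
  FOLLOW(S)={$}  FOLLOW(A)={b}  FOLLOW(B)={$}
[2] (no change)
  FOLLOW(S)={$}  FOLLOW(A)={b}  FOLLOW(B)={$}

FOLLOW(A) = ["b"]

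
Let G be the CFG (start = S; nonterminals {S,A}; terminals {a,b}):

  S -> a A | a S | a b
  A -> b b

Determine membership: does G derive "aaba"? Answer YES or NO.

Convert to CNF:
  S -> T1 A | T1 S | T1 T0
  A -> T0 T0
  T0 -> b
  T1 -> a

Fill CYK table bottom-up:
  T[0,0] 'a' = {T1}  orig:{}
  T[1,1] 'a' = {T1}  orig:{}
  T[2,2] 'b' = {T0}  orig:{}
  T[3,3] 'a' = {T1}  orig:{}
  T[0,1] 'aa' = ∅
  T[1,2] 'ab' = {S}
  T[2,3] 'ba' = ∅
  T[0,2] 'aab' = {S}
  T[1,3] 'aba' = ∅
  T[0,3] 'aaba' = ∅

S ∉ T[0,3] ⇒ NO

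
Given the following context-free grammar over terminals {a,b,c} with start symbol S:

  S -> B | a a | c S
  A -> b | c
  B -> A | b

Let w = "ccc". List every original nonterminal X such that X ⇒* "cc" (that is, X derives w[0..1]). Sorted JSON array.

Convert to CNF:
  S -> T0 T0 | T1 S | b | c
  A -> b | c
  B -> b | c
  T0 -> a
  T1 -> c

CYK fill — only the sub-triangle for w[0..1]:
  T[0,0] 'c' = {A,B,S,T1}  orig:{A,B,S}
  T[1,1] 'c' = {A,B,S,T1}  orig:{A,B,S}
  T[0,1] 'cc' = {S}

Original NTs in T[0,1] deriving "cc": ["S"]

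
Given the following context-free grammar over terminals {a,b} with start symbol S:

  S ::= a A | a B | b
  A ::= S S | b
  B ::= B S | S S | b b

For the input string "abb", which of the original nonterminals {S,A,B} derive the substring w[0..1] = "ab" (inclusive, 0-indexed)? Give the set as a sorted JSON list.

CNF form of G:
  S -> T1 A | T1 B | b
  A -> S S | b
  B -> B S | S S | T0 T0
  T0 -> b
  T1 -> a

CYK table (by increasing span), restricted to cells inside w[0..1]:
  T[0,0] 'a' = {T1}  orig:{}
  T[1,1] 'b' = {A,S,T0}  orig:{A,S}
  T[0,1] 'ab' = {S}

Original NTs in T[0,1] deriving "ab": ["S"]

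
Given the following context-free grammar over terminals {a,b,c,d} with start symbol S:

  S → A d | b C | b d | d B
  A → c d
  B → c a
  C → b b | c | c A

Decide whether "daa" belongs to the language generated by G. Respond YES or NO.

CNF form of G:
  S -> A T1 | T1 B | T3 C | T3 T1
  A -> T0 T1
  B -> T0 T2
  C -> T0 A | T3 T3 | c
  T0 -> c
  T1 -> d
  T2 -> a
  T3 -> b

Fill CYK table bottom-up:
  T[0,0] 'd' = {T1}  orig:{}
  T[1,1] 'a' = {T2}  orig:{}
  T[2,2] 'a' = {T2}  orig:{}
  T[0,1] 'da' = ∅
  T[1,2] 'aa' = ∅
  T[0,2] 'daa' = ∅

S ∉ T[0,2] ⇒ NO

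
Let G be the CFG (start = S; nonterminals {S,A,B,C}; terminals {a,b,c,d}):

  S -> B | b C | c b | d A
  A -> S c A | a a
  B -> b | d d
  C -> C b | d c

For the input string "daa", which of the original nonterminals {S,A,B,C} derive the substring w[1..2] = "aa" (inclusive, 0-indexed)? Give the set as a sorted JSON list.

CNF form of G:
  S -> T0 T3 | T2 A | T2 T2 | T3 C | b
  A -> S X4 | T1 T1
  B -> T2 T2 | b
  C -> C T3 | T2 T0
  T0 -> c
  T1 -> a
  T2 -> d
  T3 -> b
  X4 -> T0 A

Fill CYK table bottom-up (cells [i..j] with 1 ≤ i ≤ j ≤ 2 only):
  [1..1]={T1}  "a"  orig:{}
  [2..2]={T1}  "a"  orig:{}
  [1..2]={A}  "aa"

Original NTs in T[1,2] deriving "aa": ["A"]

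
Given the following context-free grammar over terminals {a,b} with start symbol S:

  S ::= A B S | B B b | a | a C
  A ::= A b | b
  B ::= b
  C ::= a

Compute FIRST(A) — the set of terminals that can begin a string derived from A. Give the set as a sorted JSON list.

Compute FIRST by fixpoint:
round 1:
  A via A→b: +{b}
  B via B→b: +{b}
  C via C→a: +{a}
  S via S→A B S: +{b}
  S via S→a: +{a}
  FIRST[S]={a,b}  FIRST[A]={b}  FIRST[B]={b}  FIRST[C]={a}
round 2: (stable)
  FIRST[S]={a,b}  FIRST[A]={b}  FIRST[B]={b}  FIRST[C]={a}

FIRST(A) = ["b"]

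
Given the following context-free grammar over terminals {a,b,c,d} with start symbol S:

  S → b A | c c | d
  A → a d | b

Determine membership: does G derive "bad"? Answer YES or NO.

Convert to CNF:
  S -> T2 A | T3 T3 | d
  A -> T0 T1 | b
  T0 -> a
  T1 -> d
  T2 -> b
  T3 -> c

CYK fill:
  T[0,0] 'b' = {A,T2}  orig:{A}
  T[1,1] 'a' = {T0}  orig:{}
  T[2,2] 'd' = {S,T1}  orig:{S}
  T[0,1] 'ba' = ∅
  T[1,2] 'ad' = {A}
  T[0,2] 'bad' = {S}

S ∈ T[0,2] ⇒ YES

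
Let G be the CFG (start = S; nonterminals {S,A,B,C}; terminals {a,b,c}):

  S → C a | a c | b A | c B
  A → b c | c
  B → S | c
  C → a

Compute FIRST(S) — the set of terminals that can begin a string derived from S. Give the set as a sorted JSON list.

FIRST sets, iterate to fixpoint:
[1]
  A via A→b c: +{b}
  A via A→c: +{c}
  B via B→c: +{c}
  C via C→a: +{a}
  S via S→C a: +{a}
  S via S→b A: +{b}
  S via S→c B: +{c}
  FIRST[S]={a,b,c}  FIRST[A]={b,c}  FIRST[B]={c}  FIRST[C]={a}
[2]
  B via B→S: +{a,b}
  FIRST[S]={a,b,c}  FIRST[A]={b,c}  FIRST[B]={a,b,c}  FIRST[C]={a}
[3] — fixpoint
  FIRST[S]={a,b,c}  FIRST[A]={b,c}  FIRST[B]={a,b,c}  FIRST[C]={a}

FIRST(S) = ["a", "b", "c"]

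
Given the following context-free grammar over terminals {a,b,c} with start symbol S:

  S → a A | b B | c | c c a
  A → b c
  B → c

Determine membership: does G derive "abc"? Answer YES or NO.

Convert to CNF:
  S -> T0 B | T1 X3 | T2 A | c
  A -> T0 T1
  B -> c
  T0 -> b
  T1 -> c
  T2 -> a
  X3 -> T1 T2

Fill CYK table bottom-up:
  T[0,0] 'a' = {T2}  orig:{}
  T[1,1] 'b' = {T0}  orig:{}
  T[2,2] 'c' = {B,S,T1}  orig:{B,S}
  T[0,1] 'ab' = ∅
  T[1,2] 'bc' = {A,S}
  T[0,2] 'abc' = {S}

S ∈ T[0,2] ⇒ YES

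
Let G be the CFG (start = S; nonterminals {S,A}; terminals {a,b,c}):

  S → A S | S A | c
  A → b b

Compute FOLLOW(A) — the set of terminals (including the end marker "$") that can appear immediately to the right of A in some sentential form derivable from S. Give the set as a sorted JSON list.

Compute FIRST by fixpoint:
round 1:
  A via A→b b: +{b}
  S via S→A S: +{b}
  S via S→c: +{c}
  FIRST(S)={b,c}  FIRST(A)={b}
round 2: (no change)
  FIRST(S)={b,c}  FIRST(A)={b}

FOLLOW sets:
initialize: $ ∈ FOLLOW(S)
pass 1:
  S→A S: FOLLOW(A) ⊇ FIRST(S) = {b,c}; new: +{b,c}
  S→S A: FOLLOW(S) ⊇ FIRST(A) = {b}; new: +{b}
  S→S A: FOLLOW(A) ⊇ FOLLOW(S) ⊇ {$,b}; new: +{$}
  FOLLOW[S]={$,b}  FOLLOW[A]={$,b,c}
pass 2: (stable)
  FOLLOW[S]={$,b}  FOLLOW[A]={$,b,c}

FOLLOW(A) = ["$", "b", "c"]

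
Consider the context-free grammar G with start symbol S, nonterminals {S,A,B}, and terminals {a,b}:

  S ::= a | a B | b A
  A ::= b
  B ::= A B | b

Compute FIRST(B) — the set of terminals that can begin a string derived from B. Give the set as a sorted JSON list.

FIRST sets, iterate to fixpoint:
round 1:
  A via A→b: +{b}
  B via B→A B: +{b}
  S via S→a: +{a}
  S via S→b A: +{b}
  FIRST(S)={a,b}  FIRST(A)={b}  FIRST(B)={b}
round 2: (no change)
  FIRST(S)={a,b}  FIRST(A)={b}  FIRST(B)={b}

FIRST(B) = ["b"]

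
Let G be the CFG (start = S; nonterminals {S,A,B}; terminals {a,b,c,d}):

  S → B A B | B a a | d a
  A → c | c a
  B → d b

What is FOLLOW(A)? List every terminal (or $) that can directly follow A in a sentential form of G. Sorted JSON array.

FIRST sets, iterate to fixpoint:
[1]
  A via A→c: +{c}
  B via B→d b: +{d}
  S via S→B A B: +{d}
  S: {d}  A: {c}  B: {d}
[2] — fixpoint
  S: {d}  A: {c}  B: {d}

FOLLOW iteration:
FOLLOW(S) := {$}
round 1:
  S→B A B: FOLLOW(B) ⊇ FIRST(A) = {c}; new: +{c}
  S→B A B: FOLLOW(A) ⊇ FIRST(B) = {d}; new: +{d}
  S→B A B: FOLLOW(B) ⊇ FOLLOW(S) ⊇ {$}; new: +{$}
  S→B a a: FOLLOW(B) ⊇ FIRST(a) = {a}; new: +{a}
  FOLLOW[S]={$}  FOLLOW[A]={d}  FOLLOW[B]={$,a,c}
round 2: (no change)
  FOLLOW[S]={$}  FOLLOW[A]={d}  FOLLOW[B]={$,a,c}

FOLLOW(A) = ["d"]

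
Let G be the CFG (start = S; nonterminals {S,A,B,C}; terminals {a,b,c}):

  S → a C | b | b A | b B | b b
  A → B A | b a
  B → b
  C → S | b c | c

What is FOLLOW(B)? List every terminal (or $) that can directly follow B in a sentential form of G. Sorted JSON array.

FIRST iteration:
[1]
  A via A→b a: +{b}
  B via B→b: +{b}
  C via C→b c: +{b}
  C via C→c: +{c}
  S via S→a C: +{a}
  S via S→b: +{b}
  S: {a,b}  A: {b}  B: {b}  C: {b,c}
[2]
  C via C→S: +{a}
  S: {a,b}  A: {b}  B: {b}  C: {a,b,c}
[3] — fixpoint
  S: {a,b}  A: {b}  B: {b}  C: {a,b,c}

FOLLOW iteration:
FOLLOW(S) := {$}
pass 1:
  A→B A: FOLLOW(B) ⊇ FIRST(A) = {b}; new: +{b}
  S→a C: FOLLOW(C) ⊇ FOLLOW(S) ⊇ {$}; new: +{$}
  S→b A: FOLLOW(A) ⊇ FOLLOW(S) ⊇ {$}; new: +{$}
  S→b B: FOLLOW(B) ⊇ FOLLOW(S) ⊇ {$}; new: +{$}
  S: {$}  A: {$}  B: {$,b}  C: {$}
pass 2: (stable)
  S: {$}  A: {$}  B: {$,b}  C: {$}

FOLLOW(B) = ["$", "b"]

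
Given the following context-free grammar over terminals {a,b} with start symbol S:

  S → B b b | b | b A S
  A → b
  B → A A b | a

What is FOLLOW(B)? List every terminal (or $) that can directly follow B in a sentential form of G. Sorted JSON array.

FIRST iteration:
pass 1:
  A via A→b: +{b}
  B via B→A A b: +{b}
  B via B→a: +{a}
  S via S→B b b: +{a,b}
  S: {a,b}  A: {b}  B: {a,b}
pass 2: done
  S: {a,b}  A: {b}  B: {a,b}

FOLLOW sets:
seed FOLLOW(S) with $
[1]
  B→A A b: FOLLOW(A) ⊇ FIRST(A) = {b}; new: +{b}
  S→B b b: FOLLOW(B) ⊇ FIRST(b) = {b}; new: +{b}
  S→b A S: FOLLOW(A) ⊇ FIRST(S) = {a,b}; new: +{a}
  S: {$}  A: {a,b}  B: {b}
[2] — fixpoint
  S: {$}  A: {a,b}  B: {b}

FOLLOW(B) = ["b"]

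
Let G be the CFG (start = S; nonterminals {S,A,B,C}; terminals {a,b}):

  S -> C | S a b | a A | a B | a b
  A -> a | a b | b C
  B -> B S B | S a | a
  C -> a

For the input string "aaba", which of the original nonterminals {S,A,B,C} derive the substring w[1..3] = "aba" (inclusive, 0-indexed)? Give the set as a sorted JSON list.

Convert to CNF:
  S -> S X3 | T0 A | T0 B | T0 T1 | a
  A -> T0 T1 | T1 C | a
  B -> B X2 | S T0 | a
  C -> a
  T0 -> a
  T1 -> b
  X2 -> S B
  X3 -> T0 T1

CYK fill (cells [i..j] with 1 ≤ i ≤ j ≤ 3 only):
  cell(1,1) a: {A,B,C,S,T0}  orig:{A,B,C,S}
  cell(2,2) b: {T1}  orig:{}
  cell(3,3) a: {A,B,C,S,T0}  orig:{A,B,C,S}
  cell(1,2) ab: {A,S,X3}  orig:{A,S}
  cell(2,3) ba: {A}
  cell(1,3) aba: {B,S,X2}  orig:{B,S}

Original NTs in T[1,3] deriving "aba": ["B", "S"]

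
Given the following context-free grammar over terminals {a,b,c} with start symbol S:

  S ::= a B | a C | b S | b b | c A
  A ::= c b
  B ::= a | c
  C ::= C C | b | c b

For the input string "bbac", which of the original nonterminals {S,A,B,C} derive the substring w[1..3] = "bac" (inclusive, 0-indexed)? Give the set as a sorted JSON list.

Convert to CNF:
  S -> T0 A | T1 S | T1 T1 | T2 B | T2 C
  A -> T0 T1
  B -> a | c
  C -> C C | T0 T1 | b
  T0 -> c
  T1 -> b
  T2 -> a

CYK table (by increasing span), restricted to cells inside w[1..3]:
  T[1,1] 'b' = {C,T1}  orig:{C}
  T[2,2] 'a' = {B,T2}  orig:{B}
  T[3,3] 'c' = {B,T0}  orig:{B}
  T[1,2] 'ba' = ∅
  T[2,3] 'ac' = {S}
  T[1,3] 'bac' = {S}

Original NTs in T[1,3] deriving "bac": ["S"]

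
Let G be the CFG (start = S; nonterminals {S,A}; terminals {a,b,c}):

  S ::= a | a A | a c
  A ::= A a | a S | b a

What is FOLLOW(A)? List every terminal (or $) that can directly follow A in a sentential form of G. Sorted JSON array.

Compute FIRST by fixpoint:
round 1:
  A via A→a S: +{a}
  A via A→b a: +{b}
  S via S→a: +{a}
  S: {a}  A: {a,b}
round 2: (no change)
  S: {a}  A: {a,b}

Compute FOLLOW by fixpoint:
FOLLOW(S) := {$}
round 1:
  A→A a: FOLLOW(A) ⊇ FIRST(a) = {a}; new: +{a}
  A→a S: FOLLOW(S) ⊇ FOLLOW(A) ⊇ {a}; new: +{a}
  S→a A: FOLLOW(A) ⊇ FOLLOW(S) ⊇ {$,a}; new: +{$}
  FOLLOW(S)={$,a}  FOLLOW(A)={$,a}
round 2: (no change)
  FOLLOW(S)={$,a}  FOLLOW(A)={$,a}

FOLLOW(A) = ["$", "a"]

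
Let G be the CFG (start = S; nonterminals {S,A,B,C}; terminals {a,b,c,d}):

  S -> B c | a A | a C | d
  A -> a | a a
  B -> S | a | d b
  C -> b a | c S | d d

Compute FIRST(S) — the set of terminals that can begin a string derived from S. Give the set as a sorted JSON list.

FIRST sets, iterate to fixpoint:
[1]
  A via A→a: +{a}
  B via B→a: +{a}
  B via B→d b: +{d}
  C via C→b a: +{b}
  C via C→c S: +{c}
  C via C→d d: +{d}
  S via S→B c: +{a,d}
  FIRST[S]={a,d}  FIRST[A]={a}  FIRST[B]={a,d}  FIRST[C]={b,c,d}
[2] (stable)
  FIRST[S]={a,d}  FIRST[A]={a}  FIRST[B]={a,d}  FIRST[C]={b,c,d}

FIRST(S) = ["a", "d"]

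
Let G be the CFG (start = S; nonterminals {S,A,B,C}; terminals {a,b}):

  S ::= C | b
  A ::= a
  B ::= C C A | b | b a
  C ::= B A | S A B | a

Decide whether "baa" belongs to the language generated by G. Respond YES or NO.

Convert to CNF:
  S -> B A | S X4 | a | b
  A -> a
  B -> C X2 | T0 T1 | b
  C -> B A | S X3 | a
  T0 -> b
  T1 -> a
  X2 -> C A
  X3 -> A B
  X4 -> A B

Fill CYK table bottom-up:
  cell(0,0) b: {B,S,T0}  orig:{B,S}
  cell(1,1) a: {A,C,S,T1}  orig:{A,C,S}
  cell(2,2) a: {A,C,S,T1}  orig:{A,C,S}
  cell(0,1) ba: {B,C,S}
  cell(1,2) aa: {X2}  orig:{}
  cell(0,2) baa: {C,S,X2}  orig:{C,S}

S ∈ T[0,2] ⇒ YES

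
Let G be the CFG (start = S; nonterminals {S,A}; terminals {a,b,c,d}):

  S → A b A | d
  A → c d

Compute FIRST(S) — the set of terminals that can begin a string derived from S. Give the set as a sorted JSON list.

FIRST sets, iterate to fixpoint:
pass 1:
  A via A→c d: +{c}
  S via S→A b A: +{c}
  S via S→d: +{d}
  FIRST[S]={c,d}  FIRST[A]={c}
pass 2: (stable)
  FIRST[S]={c,d}  FIRST[A]={c}

FIRST(S) = ["c", "d"]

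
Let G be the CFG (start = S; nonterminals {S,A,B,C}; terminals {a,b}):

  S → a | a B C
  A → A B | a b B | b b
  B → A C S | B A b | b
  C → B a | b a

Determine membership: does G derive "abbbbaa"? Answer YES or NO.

Convert to CNF:
  S -> T0 X5 | a
  A -> A B | T0 X2 | T1 T1
  B -> A X3 | B X4 | b
  C -> B T0 | T1 T0
  T0 -> a
  T1 -> b
  X2 -> T1 B
  X3 -> C S
  X4 -> A T1
  X5 -> B C

Fill CYK table bottom-up:
  cell(0,0) a: {S,T0}  orig:{S}
  cell(1,1) b: {B,T1}  orig:{B}
  cell(2,2) b: {B,T1}  orig:{B}
  cell(3,3) b: {B,T1}  orig:{B}
  cell(4,4) b: {B,T1}  orig:{B}
  cell(5,5) a: {S,T0}  orig:{S}
  cell(6,6) a: {S,T0}  orig:{S}
  cell(0,1) ab: ∅
  cell(1,2) bb: {A,X2}  orig:{A}
  cell(2,3) bb: {A,X2}  orig:{A}
  cell(3,4) bb: {A,X2}  orig:{A}
  cell(4,5) ba: {C}
  cell(5,6) aa: ∅
  cell(0,2) abb: {A}
  cell(1,3) bbb: {A,X4}  orig:{A}
  cell(2,4) bbb: {A,X4}  orig:{A}
  cell(3,5) bba: {X5}  orig:{}
  cell(4,6) baa: {X3}  orig:{}
  cell(0,3) abbb: {A,X4}  orig:{A}
  cell(1,4) bbbb: {A,B,X4}  orig:{A,B}
  cell(2,5) bbba: ∅
  cell(3,6) bbaa: ∅
  cell(0,4) abbbb: {A,X4}  orig:{A}
  cell(1,5) bbbba: {C}
  cell(2,6) bbbaa: {B}
  cell(0,5) abbbba: ∅
  cell(1,6) bbbbaa: {B,X2,X3}  orig:{B}
  cell(0,6) abbbbaa: {A,B}

S ∉ T[0,6] ⇒ NO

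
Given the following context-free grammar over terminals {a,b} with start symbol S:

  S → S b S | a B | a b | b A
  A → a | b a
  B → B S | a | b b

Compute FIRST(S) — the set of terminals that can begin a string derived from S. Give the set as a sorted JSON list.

Compute FIRST by fixpoint:
pass 1:
  A via A→a: +{a}
  A via A→b a: +{b}
  B via B→a: +{a}
  B via B→b b: +{b}
  S via S→a B: +{a}
  S via S→b A: +{b}
  FIRST[S]={a,b}  FIRST[A]={a,b}  FIRST[B]={a,b}
pass 2: done
  FIRST[S]={a,b}  FIRST[A]={a,b}  FIRST[B]={a,b}

FIRST(S) = ["a", "b"]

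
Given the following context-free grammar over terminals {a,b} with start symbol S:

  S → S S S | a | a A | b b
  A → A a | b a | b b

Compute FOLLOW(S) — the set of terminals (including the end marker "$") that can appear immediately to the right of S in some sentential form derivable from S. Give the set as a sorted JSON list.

FIRST sets, iterate to fixpoint:
[1]
  A via A→b a: +{b}
  S via S→a: +{a}
  S via S→b b: +{b}
  FIRST(S)={a,b}  FIRST(A)={b}
[2] — fixpoint
  FIRST(S)={a,b}  FIRST(A)={b}

FOLLOW sets:
initialize: $ ∈ FOLLOW(S)
iter 1:
  A→A a: FOLLOW(A) ⊇ FIRST(a) = {a}; new: +{a}
  S→S S S: FOLLOW(S) ⊇ FIRST(S) = {a,b}; new: +{a,b}
  S→a A: FOLLOW(A) ⊇ FOLLOW(S) ⊇ {$,a,b}; new: +{$,b}
  S: {$,a,b}  A: {$,a,b}
iter 2: (stable)
  S: {$,a,b}  A: {$,a,b}

FOLLOW(S) = ["$", "a", "b"]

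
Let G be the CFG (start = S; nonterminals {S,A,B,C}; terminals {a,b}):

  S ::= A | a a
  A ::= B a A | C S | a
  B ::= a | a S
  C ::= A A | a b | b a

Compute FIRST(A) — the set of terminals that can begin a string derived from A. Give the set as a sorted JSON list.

FIRST sets, iterate to fixpoint:
pass 1:
  A via A→a: +{a}
  B via B→a: +{a}
  C via C→A A: +{a}
  C via C→b a: +{b}
  S via S→A: +{a}
  FIRST(S)={a}  FIRST(A)={a}  FIRST(B)={a}  FIRST(C)={a,b}
pass 2:
  A via A→C S: +{b}
  S via S→A: +{b}
  FIRST(S)={a,b}  FIRST(A)={a,b}  FIRST(B)={a}  FIRST(C)={a,b}
pass 3: (stable)
  FIRST(S)={a,b}  FIRST(A)={a,b}  FIRST(B)={a}  FIRST(C)={a,b}

FIRST(A) = ["a", "b"]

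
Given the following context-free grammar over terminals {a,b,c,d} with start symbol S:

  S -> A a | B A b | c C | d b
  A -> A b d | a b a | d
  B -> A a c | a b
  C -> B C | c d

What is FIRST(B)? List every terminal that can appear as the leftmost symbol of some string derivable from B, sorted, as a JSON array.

Compute FIRST by fixpoint:
[1]
  A via A→a b a: +{a}
  A via A→d: +{d}
  B via B→A a c: +{a,d}
  C via C→B C: +{a,d}
  C via C→c d: +{c}
  S via S→A a: +{a,d}
  S via S→c C: +{c}
  FIRST[S]={a,c,d}  FIRST[A]={a,d}  FIRST[B]={a,d}  FIRST[C]={a,c,d}
[2] (no change)
  FIRST[S]={a,c,d}  FIRST[A]={a,d}  FIRST[B]={a,d}  FIRST[C]={a,c,d}

FIRST(B) = ["a", "d"]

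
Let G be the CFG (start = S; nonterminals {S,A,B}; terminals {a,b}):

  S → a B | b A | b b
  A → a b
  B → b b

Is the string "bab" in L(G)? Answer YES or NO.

Convert to CNF:
  S -> T0 B | T1 A | T1 T1
  A -> T0 T1
  B -> T1 T1
  T0 -> a
  T1 -> b

CYK fill:
  cell(0,0) b: {T1}  orig:{}
  cell(1,1) a: {T0}  orig:{}
  cell(2,2) b: {T1}  orig:{}
  cell(0,1) ba: ∅
  cell(1,2) ab: {A}
  cell(0,2) bab: {S}

S ∈ T[0,2] ⇒ YES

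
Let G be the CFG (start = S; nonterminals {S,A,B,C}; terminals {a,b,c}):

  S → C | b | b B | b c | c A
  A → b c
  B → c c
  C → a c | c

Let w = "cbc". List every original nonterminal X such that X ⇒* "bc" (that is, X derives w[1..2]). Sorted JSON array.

CNF form of G:
  S -> T0 B | T0 T1 | T1 A | T2 T1 | b | c
  A -> T0 T1
  B -> T1 T1
  C -> T2 T1 | c
  T0 -> b
  T1 -> c
  T2 -> a

Fill CYK table bottom-up — only the sub-triangle for w[1..2]:
  cell(1,1) b: {S,T0}  orig:{S}
  cell(2,2) c: {C,S,T1}  orig:{C,S}
  cell(1,2) bc: {A,S}

Original NTs in T[1,2] deriving "bc": ["A", "S"]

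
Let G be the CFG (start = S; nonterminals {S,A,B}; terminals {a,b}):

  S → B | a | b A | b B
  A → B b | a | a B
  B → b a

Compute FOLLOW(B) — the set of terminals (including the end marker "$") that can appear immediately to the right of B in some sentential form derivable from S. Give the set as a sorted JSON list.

FIRST iteration:
round 1:
  A via A→a: +{a}
  B via B→b a: +{b}
  S via S→B: +{b}
  S via S→a: +{a}
  FIRST(S)={a,b}  FIRST(A)={a}  FIRST(B)={b}
round 2:
  A via A→B b: +{b}
  FIRST(S)={a,b}  FIRST(A)={a,b}  FIRST(B)={b}
round 3: (no change)
  FIRST(S)={a,b}  FIRST(A)={a,b}  FIRST(B)={b}

Compute FOLLOW by fixpoint:
FOLLOW(S) := {$}
round 1:
  A→B b: FOLLOW(B) ⊇ FIRST(b) = {b}; new: +{b}
  S→B: FOLLOW(B) ⊇ FOLLOW(S) ⊇ {$}; new: +{$}
  S→b A: FOLLOW(A) ⊇ FOLLOW(S) ⊇ {$}; new: +{$}
  S: {$}  A: {$}  B: {$,b}
round 2: — fixpoint
  S: {$}  A: {$}  B: {$,b}

FOLLOW(B) = ["$", "b"]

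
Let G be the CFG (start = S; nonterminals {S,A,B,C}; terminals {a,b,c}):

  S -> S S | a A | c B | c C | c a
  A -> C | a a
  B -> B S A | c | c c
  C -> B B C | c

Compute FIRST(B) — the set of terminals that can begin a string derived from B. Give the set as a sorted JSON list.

FIRST iteration:
pass 1:
  A via A→a a: +{a}
  B via B→c: +{c}
  C via C→B B C: +{c}
  S via S→a A: +{a}
  S via S→c B: +{c}
  S: {a,c}  A: {a}  B: {c}  C: {c}
pass 2:
  A via A→C: +{c}
  S: {a,c}  A: {a,c}  B: {c}  C: {c}
pass 3: done
  S: {a,c}  A: {a,c}  B: {c}  C: {c}

FIRST(B) = ["c"]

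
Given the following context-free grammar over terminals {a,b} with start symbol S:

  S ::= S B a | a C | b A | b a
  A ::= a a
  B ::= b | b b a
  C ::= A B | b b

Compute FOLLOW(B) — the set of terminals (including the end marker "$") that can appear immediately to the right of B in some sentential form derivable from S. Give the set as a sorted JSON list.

FIRST iteration:
iter 1:
  A via A→a a: +{a}
  B via B→b: +{b}
  C via C→A B: +{a}
  C via C→b b: +{b}
  S via S→a C: +{a}
  S via S→b A: +{b}
  FIRST(S)={a,b}  FIRST(A)={a}  FIRST(B)={b}  FIRST(C)={a,b}
iter 2: — fixpoint
  FIRST(S)={a,b}  FIRST(A)={a}  FIRST(B)={b}  FIRST(C)={a,b}

FOLLOW sets:
initialize: $ ∈ FOLLOW(S)
iter 1:
  C→A B: FOLLOW(A) ⊇ FIRST(B) = {b}; new: +{b}
  S→S B a: FOLLOW(S) ⊇ FIRST(B) = {b}; new: +{b}
  S→S B a: FOLLOW(B) ⊇ FIRST(a) = {a}; new: +{a}
  S→a C: FOLLOW(C) ⊇ FOLLOW(S) ⊇ {$,b}; new: +{$,b}
  S→b A: FOLLOW(A) ⊇ FOLLOW(S) ⊇ {$,b}; new: +{$}
  FOLLOW(S)={$,b}  FOLLOW(A)={$,b}  FOLLOW(B)={a}  FOLLOW(C)={$,b}
iter 2:
  C→A B: FOLLOW(B) ⊇ FOLLOW(C) ⊇ {$,b}; new: +{$,b}
  FOLLOW(S)={$,b}  FOLLOW(A)={$,b}  FOLLOW(B)={$,a,b}  FOLLOW(C)={$,b}
iter 3: done
  FOLLOW(S)={$,b}  FOLLOW(A)={$,b}  FOLLOW(B)={$,a,b}  FOLLOW(C)={$,b}

FOLLOW(B) = ["$", "a", "b"]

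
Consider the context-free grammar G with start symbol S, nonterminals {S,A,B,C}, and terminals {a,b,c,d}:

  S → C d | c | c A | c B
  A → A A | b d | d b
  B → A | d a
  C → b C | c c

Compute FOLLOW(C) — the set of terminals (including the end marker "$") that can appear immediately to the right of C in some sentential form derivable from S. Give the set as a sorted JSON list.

FIRST sets, iterate to fixpoint:
iter 1:
  A via A→b d: +{b}
  A via A→d b: +{d}
  B via B→A: +{b,d}
  C via C→b C: +{b}
  C via C→c c: +{c}
  S via S→C d: +{b,c}
  FIRST[S]={b,c}  FIRST[A]={b,d}  FIRST[B]={b,d}  FIRST[C]={b,c}
iter 2: — fixpoint
  FIRST[S]={b,c}  FIRST[A]={b,d}  FIRST[B]={b,d}  FIRST[C]={b,c}

Compute FOLLOW by fixpoint:
initialize: $ ∈ FOLLOW(S)
iter 1:
  A→A A: FOLLOW(A) ⊇ FIRST(A) = {b,d}; new: +{b,d}
  S→C d: FOLLOW(C) ⊇ FIRST(d) = {d}; new: +{d}
  S→c A: FOLLOW(A) ⊇ FOLLOW(S) ⊇ {$}; new: +{$}
  S→c B: FOLLOW(B) ⊇ FOLLOW(S) ⊇ {$}; new: +{$}
  FOLLOW(S)={$}  FOLLOW(A)={$,b,d}  FOLLOW(B)={$}  FOLLOW(C)={d}
iter 2: — fixpoint
  FOLLOW(S)={$}  FOLLOW(A)={$,b,d}  FOLLOW(B)={$}  FOLLOW(C)={d}

FOLLOW(C) = ["d"]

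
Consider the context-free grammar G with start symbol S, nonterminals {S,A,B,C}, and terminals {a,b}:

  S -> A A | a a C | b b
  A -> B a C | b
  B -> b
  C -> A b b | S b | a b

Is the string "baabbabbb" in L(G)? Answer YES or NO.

Convert to CNF:
  S -> A A | T0 X4 | T1 T1
  A -> B X2 | b
  B -> b
  C -> A X3 | S T1 | T0 T1
  T0 -> a
  T1 -> b
  X2 -> T0 C
  X3 -> T1 T1
  X4 -> T0 C

CYK fill:
  cell(0,0) b: {A,B,T1}  orig:{A,B}
  cell(1,1) a: {T0}  orig:{}
  cell(2,2) a: {T0}  orig:{}
  cell(3,3) b: {A,B,T1}  orig:{A,B}
  cell(4,4) b: {A,B,T1}  orig:{A,B}
  cell(5,5) a: {T0}  orig:{}
  cell(6,6) b: {A,B,T1}  orig:{A,B}
  cell(7,7) b: {A,B,T1}  orig:{A,B}
  cell(8,8) b: {A,B,T1}  orig:{A,B}
  cell(0,1) ba: ∅
  cell(1,2) aa: ∅
  cell(2,3) ab: {C}
  cell(3,4) bb: {S,X3}  orig:{S}
  cell(4,5) ba: ∅
  cell(5,6) ab: {C}
  cell(6,7) bb: {S,X3}  orig:{S}
  cell(7,8) bb: {S,X3}  orig:{S}
  cell(0,2) baa: ∅
  cell(1,3) aab: {X2,X4}  orig:{}
  cell(2,4) abb: ∅
  cell(3,5) bba: ∅
  cell(4,6) bab: ∅
  cell(5,7) abb: ∅
  cell(6,8) bbb: {C}
  cell(0,3) baab: {A}
  cell(1,4) aabb: ∅
  cell(2,5) abba: ∅
  cell(3,6) bbab: ∅
  cell(4,7) babb: ∅
  cell(5,8) abbb: {X2,X4}  orig:{}
  cell(0,4) baabb: {S}
  cell(1,5) aabba: ∅
  cell(2,6) abbab: ∅
  cell(3,7) bbabb: ∅
  cell(4,8) babbb: {A}
  cell(0,5) baabba: ∅
  cell(1,6) aabbab: ∅
  cell(2,7) abbabb: ∅
  cell(3,8) bbabbb: {S}
  cell(0,6) baabbab: ∅
  cell(1,7) aabbabb: ∅
  cell(2,8) abbabbb: ∅
  cell(0,7) baabbabb: ∅
  cell(1,8) aabbabbb: ∅
  cell(0,8) baabbabbb: {S}

S ∈ T[0,8] ⇒ YES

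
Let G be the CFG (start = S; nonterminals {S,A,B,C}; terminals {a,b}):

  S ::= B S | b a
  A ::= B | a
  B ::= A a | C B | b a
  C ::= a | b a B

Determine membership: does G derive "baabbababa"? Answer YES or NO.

Convert to CNF:
  S -> B S | T1 T0
  A -> A T0 | C B | T1 T0 | a
  B -> A T0 | C B | T1 T0
  C -> T1 X2 | a
  T0 -> a
  T1 -> b
  X2 -> T0 B

CYK fill:
  cell(0,0) b: {T1}  orig:{}
  cell(1,1) a: {A,C,T0}  orig:{A,C}
  cell(2,2) a: {A,C,T0}  orig:{A,C}
  cell(3,3) b: {T1}  orig:{}
  cell(4,4) b: {T1}  orig:{}
  cell(5,5) a: {A,C,T0}  orig:{A,C}
  cell(6,6) b: {T1}  orig:{}
  cell(7,7) a: {A,C,T0}  orig:{A,C}
  cell(8,8) b: {T1}  orig:{}
  cell(9,9) a: {A,C,T0}  orig:{A,C}
  cell(0,1) ba: {A,B,S}
  cell(1,2) aa: {A,B}
  cell(2,3) ab: ∅
  cell(3,4) bb: ∅
  cell(4,5) ba: {A,B,S}
  cell(5,6) ab: ∅
  cell(6,7) ba: {A,B,S}
  cell(7,8) ab: ∅
  cell(8,9) ba: {A,B,S}
  cell(0,2) baa: {A,B}
  cell(1,3) aab: ∅
  cell(2,4) abb: ∅
  cell(3,5) bba: ∅
  cell(4,6) bab: ∅
  cell(5,7) aba: {A,B,X2}  orig:{A,B}
  cell(6,8) bab: ∅
  cell(7,9) aba: {A,B,X2}  orig:{A,B}
  cell(0,3) baab: ∅
  cell(1,4) aabb: ∅
  cell(2,5) abba: ∅
  cell(3,6) bbab: ∅
  cell(4,7) baba: {C,S}
  cell(5,8) abab: ∅
  cell(6,9) baba: {C,S}
  cell(0,4) baabb: ∅
  cell(1,5) aabba: ∅
  cell(2,6) abbab: ∅
  cell(3,7) bbaba: ∅
  cell(4,8) babab: ∅
  cell(5,9) ababa: {S}
  cell(0,5) baabba: ∅
  cell(1,6) aabbab: ∅
  cell(2,7) abbaba: ∅
  cell(3,8) bbabab: ∅
  cell(4,9) bababa: {A,B,S}
  cell(0,6) baabbab: ∅
  cell(1,7) aabbaba: ∅
  cell(2,8) abbabab: ∅
  cell(3,9) bbababa: ∅
  cell(0,7) baabbaba: ∅
  cell(1,8) aabbabab: ∅
  cell(2,9) abbababa: ∅
  cell(0,8) baabbabab: ∅
  cell(1,9) aabbababa: ∅
  cell(0,9) baabbababa: ∅

S ∉ T[0,9] ⇒ NO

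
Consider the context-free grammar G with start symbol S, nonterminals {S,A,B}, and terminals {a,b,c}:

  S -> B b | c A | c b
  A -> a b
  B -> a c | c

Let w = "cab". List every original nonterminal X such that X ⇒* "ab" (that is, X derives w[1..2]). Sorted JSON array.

CNF form of G:
  S -> B T1 | T2 A | T2 T1
  A -> T0 T1
  B -> T0 T2 | c
  T0 -> a
  T1 -> b
  T2 -> c

Fill CYK table bottom-up — only the sub-triangle for w[1..2]:
  [1..1]={T0}  "a"  orig:{}
  [2..2]={T1}  "b"  orig:{}
  [1..2]={A}  "ab"

Original NTs in T[1,2] deriving "ab": ["A"]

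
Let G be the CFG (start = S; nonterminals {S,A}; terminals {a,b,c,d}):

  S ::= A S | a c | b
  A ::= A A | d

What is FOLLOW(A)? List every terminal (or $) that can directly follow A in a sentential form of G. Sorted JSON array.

FIRST sets, iterate to fixpoint:
[1]
  A via A→d: +{d}
  S via S→A S: +{d}
  S via S→a c: +{a}
  S via S→b: +{b}
  S: {a,b,d}  A: {d}
[2] — fixpoint
  S: {a,b,d}  A: {d}

FOLLOW iteration:
initialize: $ ∈ FOLLOW(S)
iter 1:
  A→A A: FOLLOW(A) ⊇ FIRST(A) = {d}; new: +{d}
  S→A S: FOLLOW(A) ⊇ FIRST(S) = {a,b,d}; new: +{a,b}
  FOLLOW[S]={$}  FOLLOW[A]={a,b,d}
iter 2: — fixpoint
  FOLLOW[S]={$}  FOLLOW[A]={a,b,d}

FOLLOW(A) = ["a", "b", "d"]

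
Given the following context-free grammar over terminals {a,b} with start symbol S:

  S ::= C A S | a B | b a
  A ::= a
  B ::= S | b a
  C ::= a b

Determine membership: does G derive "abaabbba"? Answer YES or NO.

CNF form of G:
  S -> C X3 | T0 B | T1 T0
  A -> a
  B -> C X2 | T0 B | T1 T0
  C -> T0 T1
  T0 -> a
  T1 -> b
  X2 -> A S
  X3 -> A S

Fill CYK table bottom-up:
  cell(0,0) a: {A,T0}  orig:{A}
  cell(1,1) b: {T1}  orig:{}
  cell(2,2) a: {A,T0}  orig:{A}
  cell(3,3) a: {A,T0}  orig:{A}
  cell(4,4) b: {T1}  orig:{}
  cell(5,5) b: {T1}  orig:{}
  cell(6,6) b: {T1}  orig:{}
  cell(7,7) a: {A,T0}  orig:{A}
  cell(0,1) ab: {C}
  cell(1,2) ba: {B,S}
  cell(2,3) aa: ∅
  cell(3,4) ab: {C}
  cell(4,5) bb: ∅
  cell(5,6) bb: ∅
  cell(6,7) ba: {B,S}
  cell(0,2) aba: {B,S,X2,X3}  orig:{B,S}
  cell(1,3) baa: ∅
  cell(2,4) aab: ∅
  cell(3,5) abb: ∅
  cell(4,6) bbb: ∅
  cell(5,7) bba: ∅
  cell(0,3) abaa: ∅
  cell(1,4) baab: ∅
  cell(2,5) aabb: ∅
  cell(3,6) abbb: ∅
  cell(4,7) bbba: ∅
  cell(0,4) abaab: ∅
  cell(1,5) baabb: ∅
  cell(2,6) aabbb: ∅
  cell(3,7) abbba: ∅
  cell(0,5) abaabb: ∅
  cell(1,6) baabbb: ∅
  cell(2,7) aabbba: ∅
  cell(0,6) abaabbb: ∅
  cell(1,7) baabbba: ∅
  cell(0,7) abaabbba: ∅

S ∉ T[0,7] ⇒ NO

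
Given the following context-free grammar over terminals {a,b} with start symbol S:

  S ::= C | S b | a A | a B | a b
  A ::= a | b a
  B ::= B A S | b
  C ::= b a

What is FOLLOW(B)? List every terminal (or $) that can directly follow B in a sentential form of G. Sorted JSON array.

Compute FIRST by fixpoint:
[1]
  A via A→a: +{a}
  A via A→b a: +{b}
  B via B→b: +{b}
  C via C→b a: +{b}
  S via S→C: +{b}
  S via S→a A: +{a}
  S: {a,b}  A: {a,b}  B: {b}  C: {b}
[2] (stable)
  S: {a,b}  A: {a,b}  B: {b}  C: {b}

FOLLOW sets:
seed FOLLOW(S) with $
round 1:
  B→B A S: FOLLOW(B) ⊇ FIRST(A) = {a,b}; new: +{a,b}
  B→B A S: FOLLOW(A) ⊇ FIRST(S) = {a,b}; new: +{a,b}
  B→B A S: FOLLOW(S) ⊇ FOLLOW(B) ⊇ {a,b}; new: +{a,b}
  S→C: FOLLOW(C) ⊇ FOLLOW(S) ⊇ {$,a,b}; new: +{$,a,b}
  S→a A: FOLLOW(A) ⊇ FOLLOW(S) ⊇ {$,a,b}; new: +{$}
  S→a B: FOLLOW(B) ⊇ FOLLOW(S) ⊇ {$,a,b}; new: +{$}
  S: {$,a,b}  A: {$,a,b}  B: {$,a,b}  C: {$,a,b}
round 2: — fixpoint
  S: {$,a,b}  A: {$,a,b}  B: {$,a,b}  C: {$,a,b}

FOLLOW(B) = ["$", "a", "b"]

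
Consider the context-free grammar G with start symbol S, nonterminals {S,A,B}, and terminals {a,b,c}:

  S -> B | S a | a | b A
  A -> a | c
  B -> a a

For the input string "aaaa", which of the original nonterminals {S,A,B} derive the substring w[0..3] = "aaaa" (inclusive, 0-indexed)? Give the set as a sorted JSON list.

CNF form of G:
  S -> S T0 | T0 T0 | T1 A | a
  A -> a | c
  B -> T0 T0
  T0 -> a
  T1 -> b

Fill CYK table bottom-up — only the sub-triangle for w[0..3]:
  [0..0]={A,S,T0}  "a"  orig:{A,S}
  [1..1]={A,S,T0}  "a"  orig:{A,S}
  [2..2]={A,S,T0}  "a"  orig:{A,S}
  [3..3]={A,S,T0}  "a"  orig:{A,S}
  [0..1]={B,S}  "aa"
  [1..2]={B,S}  "aa"
  [2..3]={B,S}  "aa"
  [0..2]={S}  "aaa"
  [1..3]={S}  "aaa"
  [0..3]={S}  "aaaa"

Original NTs in T[0,3] deriving "aaaa": ["S"]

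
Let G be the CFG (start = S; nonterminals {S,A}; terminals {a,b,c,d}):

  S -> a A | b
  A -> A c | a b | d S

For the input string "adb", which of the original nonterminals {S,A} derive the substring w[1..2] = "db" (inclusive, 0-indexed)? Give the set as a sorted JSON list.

CNF form of G:
  S -> T1 A | b
  A -> A T0 | T1 T2 | T3 S
  T0 -> c
  T1 -> a
  T2 -> b
  T3 -> d

CYK table (by increasing span) (cells [i..j] with 1 ≤ i ≤ j ≤ 2 only):
  T[1,1] 'd' = {T3}  orig:{}
  T[2,2] 'b' = {S,T2}  orig:{S}
  T[1,2] 'db' = {A}

Original NTs in T[1,2] deriving "db": ["A"]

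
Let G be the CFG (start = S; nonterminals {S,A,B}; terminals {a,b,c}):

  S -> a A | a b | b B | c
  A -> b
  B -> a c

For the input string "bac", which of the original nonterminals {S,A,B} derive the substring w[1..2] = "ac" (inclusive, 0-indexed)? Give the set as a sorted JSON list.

Convert to CNF:
  S -> T0 A | T0 T2 | T2 B | c
  A -> b
  B -> T0 T1
  T0 -> a
  T1 -> c
  T2 -> b

CYK fill, restricted to cells inside w[1..2]:
  [1..1]={T0}  "a"  orig:{}
  [2..2]={S,T1}  "c"  orig:{S}
  [1..2]={B}  "ac"

Original NTs in T[1,2] deriving "ac": ["B"]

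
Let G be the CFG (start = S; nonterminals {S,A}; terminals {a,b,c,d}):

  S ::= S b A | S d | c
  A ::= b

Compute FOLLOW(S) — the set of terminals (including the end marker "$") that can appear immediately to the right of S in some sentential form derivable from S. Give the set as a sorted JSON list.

FIRST iteration:
round 1:
  A via A→b: +{b}
  S via S→c: +{c}
  FIRST(S)={c}  FIRST(A)={b}
round 2: — fixpoint
  FIRST(S)={c}  FIRST(A)={b}

Compute FOLLOW by fixpoint:
initialize: $ ∈ FOLLOW(S)
round 1:
  S→S b A: FOLLOW(S) ⊇ FIRST(b) = {b}; new: +{b}
  S→S b A: FOLLOW(A) ⊇ FOLLOW(S) ⊇ {$,b}; new: +{$,b}
  S→S d: FOLLOW(S) ⊇ FIRST(d) = {d}; new: +{d}
  S: {$,b,d}  A: {$,b}
round 2:
  S→S b A: FOLLOW(A) ⊇ FOLLOW(S) ⊇ {$,b,d}; new: +{d}
  S: {$,b,d}  A: {$,b,d}
round 3: (stable)
  S: {$,b,d}  A: {$,b,d}

FOLLOW(S) = ["$", "b", "d"]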